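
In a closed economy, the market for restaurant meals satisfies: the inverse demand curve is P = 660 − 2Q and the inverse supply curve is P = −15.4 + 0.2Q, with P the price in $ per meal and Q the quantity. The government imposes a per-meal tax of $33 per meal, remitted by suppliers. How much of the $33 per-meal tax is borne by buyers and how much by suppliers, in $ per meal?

Rewrite in direct form: Qd = 330 − 0.5P and Qs = 5P + 77.
Without the tax, 330 − 0.5P = 5P + 77 gives 5.5P = 253, so P* = $46 and Q* = 307.
With the tax collected from suppliers, supply shifts: Qs = 5(P − 33) + 77.
New equilibrium: buyers pay $76, suppliers receive $43, Q = 292. (Wedge: Pb − Ps = 33.)
Burden on buyers: $30; on suppliers: $3. (They sum to $33.)
The less price-elastic side of the market bears the larger share of a per-unit tax.

Buyers bear $30 per meal; suppliers bear $3 per meal.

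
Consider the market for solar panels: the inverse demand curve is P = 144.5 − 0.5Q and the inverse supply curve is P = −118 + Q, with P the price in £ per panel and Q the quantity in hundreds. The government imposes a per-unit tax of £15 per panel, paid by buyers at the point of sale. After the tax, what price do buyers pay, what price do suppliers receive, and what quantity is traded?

Buyers pay £62; suppliers receive £47; quantity = 165.

Inverting to Q(P) form: Qd = 289 − 2P; Qs = P + 118.
Before the tax: set 289 − 2P = P + 118 → P* = £57, Q* = 175.
With the tax collected from buyers, demand (in seller-price terms) shifts: Qd = 289 − 2(P + 15).
Solving gives Q = 165 with buyers paying £62 and suppliers receiving £47 (the £15 wedge).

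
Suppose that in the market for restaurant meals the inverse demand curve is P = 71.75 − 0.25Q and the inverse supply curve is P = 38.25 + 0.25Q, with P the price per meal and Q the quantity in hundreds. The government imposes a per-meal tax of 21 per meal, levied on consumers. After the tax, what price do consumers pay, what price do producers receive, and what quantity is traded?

Inverting to Q(P) form: Qd = 287 − 4P; Qs = 4P − 153.
Without the tax, 287 − 4P = 4P − 153 gives 8P = 440, so P* = 55 and Q* = 67.
With the tax collected from consumers, demand (in seller-price terms) shifts: Qd = 287 − 4(P + 21).
New equilibrium: consumers pay 65.5, producers receive 44.5, Q = 25. (Wedge: Pb − Ps = 21.)
The less price-elastic side of the market bears the larger share of a per-unit tax.

Consumers pay 65.5; producers receive 44.5; quantity = 25.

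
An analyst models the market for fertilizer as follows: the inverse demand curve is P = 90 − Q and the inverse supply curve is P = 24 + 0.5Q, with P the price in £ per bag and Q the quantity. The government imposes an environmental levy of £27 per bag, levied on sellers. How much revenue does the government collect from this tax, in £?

Tax revenue = £702.

Rewrite in direct form: Qd = 90 − P and Qs = 2P − 48.
Before the tax: set 90 − P = 2P − 48 → P* = £46, Q* = 44.
With the tax collected from sellers, supply shifts: Qs = 2(P − 27) − 48.
New equilibrium: buyers pay £64, sellers receive £37, Q = 26. (Wedge: Pb − Ps = 27.)
Revenue = t · Q = 27 · 26 = £702.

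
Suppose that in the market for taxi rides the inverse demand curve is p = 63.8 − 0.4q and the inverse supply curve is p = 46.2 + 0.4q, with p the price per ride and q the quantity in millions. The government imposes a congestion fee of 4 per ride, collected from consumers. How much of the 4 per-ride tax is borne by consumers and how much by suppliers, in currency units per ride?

Consumers bear 2 per ride; suppliers bear 2 per ride.

Inverting to q(p) form: qd = 159.5 − 2.5p; qs = 2.5p − 115.5.
Without the tax, 159.5 − 2.5p = 2.5p − 115.5 gives 5p = 275, so p* = 55 and q* = 22.
With the tax collected from consumers, demand (in seller-price terms) shifts: qd = 159.5 − 2.5(p + 4).
New equilibrium: consumers pay 57, suppliers receive 53, q = 17. (Wedge: pb − ps = 4.)
Burden on consumers: 2; on suppliers: 2. (They sum to 4.)
The less price-elastic side of the market bears the larger share of a per-unit tax.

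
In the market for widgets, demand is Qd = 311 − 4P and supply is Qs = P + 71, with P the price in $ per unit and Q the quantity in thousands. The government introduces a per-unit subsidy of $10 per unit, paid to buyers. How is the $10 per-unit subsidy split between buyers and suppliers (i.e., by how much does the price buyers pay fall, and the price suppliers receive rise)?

Buyers gain $2 per unit; suppliers gain $8 per unit.

Before the subsidy: set 311 − 4P = P + 71 → P* = $48, Q* = 119.
With a per-unit subsidy paid to buyers, each effectively pays P − 10, so demand becomes Qd = 311 − 4(P − 10).
Solving gives Q = 127 with buyers paying $46 and suppliers receiving $56 (the $10 wedge).
Gain to buyers: $2; to suppliers: $8. (They sum to $10.)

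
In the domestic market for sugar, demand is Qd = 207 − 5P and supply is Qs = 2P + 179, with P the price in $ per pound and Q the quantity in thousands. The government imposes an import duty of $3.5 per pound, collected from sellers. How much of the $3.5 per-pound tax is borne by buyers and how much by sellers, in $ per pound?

Buyers bear $1 per pound; sellers bear $2.5 per pound.

Without the tax, 207 − 5P = 2P + 179 gives 7P = 28, so P* = $4 and Q* = 187.
With the tax collected from sellers, supply shifts: Qs = 2(P − 3.5) + 179.
Solving gives Q = 182 with buyers paying $5 and sellers receiving $1.5 (the $3.5 wedge).
Burden on buyers: $1; on sellers: $2.5. (They sum to $3.5.)
The less price-elastic side of the market bears the larger share of a per-unit tax.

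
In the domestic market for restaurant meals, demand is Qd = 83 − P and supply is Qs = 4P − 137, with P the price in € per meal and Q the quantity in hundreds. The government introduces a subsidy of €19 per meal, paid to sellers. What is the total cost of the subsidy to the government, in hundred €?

Without the subsidy, 83 − P = 4P − 137 gives 5P = 220, so P* = €44 and Q* = 39.
With a per-unit subsidy paid to sellers, each receives P + 19 per unit sold, so supply becomes Qs = 4(P + 19) − 137.
Solving gives Q = 54.2 with buyers paying €28.8 and sellers receiving €47.8 (the €19 wedge).
Outlay = t · Q = 19 · 54.2 = €1029.8.

Government outlay = €1029.8 hundred.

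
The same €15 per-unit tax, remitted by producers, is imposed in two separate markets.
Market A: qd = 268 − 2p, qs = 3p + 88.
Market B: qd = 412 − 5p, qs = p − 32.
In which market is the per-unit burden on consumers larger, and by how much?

Market A: pre-tax p* = €36, q* = 196; post-tax q = 178; per-unit burden on consumers = €9.
Market B: pre-tax p* = €74, q* = 42; post-tax q = 29.5; per-unit burden on consumers = €2.5.
Difference: €9 vs €2.5 → market A is larger by €6.5.

Market A, by €6.5.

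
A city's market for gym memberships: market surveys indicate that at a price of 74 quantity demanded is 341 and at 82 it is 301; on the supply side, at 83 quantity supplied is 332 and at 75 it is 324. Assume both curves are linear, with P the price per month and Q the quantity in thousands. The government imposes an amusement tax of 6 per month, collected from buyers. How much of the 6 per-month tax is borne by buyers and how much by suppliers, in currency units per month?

Demand slope: (301 − 341)/(82 − 74) = -5, so Qd = 711 − 5P.
Supply slope: (324 − 332)/(75 − 83) = 1, so Qs = P + 249.
Without the tax, 711 − 5P = P + 249 gives 6P = 462, so P* = 77 and Q* = 326.
With the tax collected from buyers, demand (in seller-price terms) shifts: Qd = 711 − 5(P + 6).
New equilibrium: buyers pay 78, suppliers receive 72, Q = 321. (Wedge: Pb − Ps = 6.)
Burden on buyers: 1; on suppliers: 5. (They sum to 6.)

Buyers bear 1 per month; suppliers bear 5 per month.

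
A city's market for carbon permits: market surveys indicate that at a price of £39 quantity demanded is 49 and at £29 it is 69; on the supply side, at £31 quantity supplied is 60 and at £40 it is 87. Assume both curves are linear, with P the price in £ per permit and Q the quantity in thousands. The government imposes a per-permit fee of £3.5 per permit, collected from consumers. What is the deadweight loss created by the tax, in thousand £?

Demand slope: (69 − 49)/(29 − 39) = -2, so Qd = 127 − 2P.
Supply slope: (87 − 60)/(40 − 31) = 3, so Qs = 3P − 33.
Without the tax, 127 − 2P = 3P − 33 gives 5P = 160, so P* = £32 and Q* = 63.
With the tax collected from consumers, demand (in seller-price terms) shifts: Qd = 127 − 2(P + 3.5).
Solving gives Q = 58.8 with consumers paying £34.1 and producers receiving £30.6 (the £3.5 wedge).
Quantity falls by |ΔQ| = |63 − 58.8| = 4.2.
DWL = ½ · t · |ΔQ| = ½ · 3.5 · 4.2 = £7.35.

Deadweight loss = £7.35 thousand.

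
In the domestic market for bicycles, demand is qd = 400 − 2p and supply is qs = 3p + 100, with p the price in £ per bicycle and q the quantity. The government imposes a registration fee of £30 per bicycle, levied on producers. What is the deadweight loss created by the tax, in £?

Deadweight loss = £540.

Without the tax, 400 − 2p = 3p + 100 gives 5p = 300, so p* = £60 and q* = 280.
With the tax collected from producers, supply shifts: qs = 3(p − 30) + 100.
Solving gives q = 244 with buyers paying £78 and producers receiving £48 (the £30 wedge).
Quantity falls by |ΔQ| = |280 − 244| = 36.
DWL = ½ · t · |ΔQ| = ½ · 30 · 36 = £540.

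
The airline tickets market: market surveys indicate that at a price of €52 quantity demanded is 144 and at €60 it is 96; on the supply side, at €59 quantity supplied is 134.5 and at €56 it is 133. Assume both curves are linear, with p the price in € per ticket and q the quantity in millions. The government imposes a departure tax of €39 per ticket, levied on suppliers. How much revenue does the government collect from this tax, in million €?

Demand slope: (96 − 144)/(60 − 52) = -6, so qd = 456 − 6p.
Supply slope: (133 − 134.5)/(56 − 59) = 0.5, so qs = 0.5p + 105.
Without the tax, 456 − 6p = 0.5p + 105 gives 6.5p = 351, so p* = €54 and q* = 132.
With the tax collected from suppliers, supply shifts: qs = 0.5(p − 39) + 105.
Solving gives q = 114 with consumers paying €57 and suppliers receiving €18 (the €39 wedge).
Revenue = t · Q = 39 · 114 = €4446.

Tax revenue = €4446 million.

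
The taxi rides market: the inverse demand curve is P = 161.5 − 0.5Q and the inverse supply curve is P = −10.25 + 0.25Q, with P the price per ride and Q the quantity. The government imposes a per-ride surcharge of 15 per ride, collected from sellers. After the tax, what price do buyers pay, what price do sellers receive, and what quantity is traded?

Buyers pay 57; sellers receive 42; quantity = 209.

Rewrite in direct form: Qd = 323 − 2P and Qs = 4P + 41.
Without the tax, 323 − 2P = 4P + 41 gives 6P = 282, so P* = 47 and Q* = 229.
With the tax collected from sellers, supply shifts: Qs = 4(P − 15) + 41.
New equilibrium: buyers pay 57, sellers receive 42, Q = 209. (Wedge: Pb − Ps = 15.)
The less price-elastic side of the market bears the larger share of a per-unit tax.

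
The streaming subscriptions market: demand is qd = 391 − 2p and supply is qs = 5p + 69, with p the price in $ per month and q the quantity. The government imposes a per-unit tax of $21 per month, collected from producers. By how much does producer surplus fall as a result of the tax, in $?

Producer surplus falls by $1704.

Without the tax, 391 − 2p = 5p + 69 gives 7p = 322, so p* = $46 and q* = 299.
With the tax collected from producers, supply shifts: qs = 5(p − 21) + 69.
New equilibrium: buyers pay $61, producers receive $40, q = 269. (Wedge: pb − ps = 21.)
ΔPS is the trapezoid between Q = 269 and Q = 299 of height $6: ½ · (299 + 269) · 6 = $1704.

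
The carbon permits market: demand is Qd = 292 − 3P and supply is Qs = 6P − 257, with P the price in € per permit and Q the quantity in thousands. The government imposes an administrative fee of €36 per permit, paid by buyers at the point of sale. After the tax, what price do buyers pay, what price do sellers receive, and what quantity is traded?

Buyers pay €85; sellers receive €49; quantity = 37.

Before the tax: set 292 − 3P = 6P − 257 → P* = €61, Q* = 109.
With the tax collected from buyers, demand (in seller-price terms) shifts: Qd = 292 − 3(P + 36).
Solving gives Q = 37 with buyers paying €85 and sellers receiving €49 (the €36 wedge).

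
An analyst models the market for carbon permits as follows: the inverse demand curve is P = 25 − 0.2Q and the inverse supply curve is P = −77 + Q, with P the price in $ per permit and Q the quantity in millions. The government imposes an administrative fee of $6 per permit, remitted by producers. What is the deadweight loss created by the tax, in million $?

Deadweight loss = $15 million.

Inverting to Q(P) form: Qd = 125 − 5P; Qs = P + 77.
Without the tax, 125 − 5P = P + 77 gives 6P = 48, so P* = $8 and Q* = 85.
With the tax collected from producers, supply shifts: Qs = (P − 6) + 77.
Solving gives Q = 80 with buyers paying $9 and producers receiving $3 (the $6 wedge).
Quantity falls by |ΔQ| = |85 − 80| = 5.
DWL = ½ · t · |ΔQ| = ½ · 6 · 5 = $15.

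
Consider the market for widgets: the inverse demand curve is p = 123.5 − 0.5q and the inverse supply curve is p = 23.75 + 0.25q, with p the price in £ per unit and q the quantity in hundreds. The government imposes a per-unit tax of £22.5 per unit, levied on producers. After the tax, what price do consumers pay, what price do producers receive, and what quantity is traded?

Inverting to q(p) form: qd = 247 − 2p; qs = 4p − 95.
Without the tax, 247 − 2p = 4p − 95 gives 6p = 342, so p* = £57 and q* = 133.
With the tax collected from producers, supply shifts: qs = 4(p − 22.5) − 95.
New equilibrium: consumers pay £72, producers receive £49.5, q = 103. (Wedge: pb − ps = 22.5.)
The less price-elastic side of the market bears the larger share of a per-unit tax.

Consumers pay £72; producers receive £49.5; quantity = 103.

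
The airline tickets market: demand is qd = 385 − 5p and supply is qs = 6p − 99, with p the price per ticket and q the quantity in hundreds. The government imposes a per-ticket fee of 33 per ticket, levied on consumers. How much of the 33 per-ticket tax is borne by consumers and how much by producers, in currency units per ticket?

Consumers bear 18 per ticket; producers bear 15 per ticket.

Without the tax, 385 − 5p = 6p − 99 gives 11p = 484, so p* = 44 and q* = 165.
With the tax collected from consumers, demand (in seller-price terms) shifts: qd = 385 − 5(p + 33).
New equilibrium: consumers pay 62, producers receive 29, q = 75. (Wedge: pb − ps = 33.)
Burden on consumers: 18; on producers: 15. (They sum to 33.)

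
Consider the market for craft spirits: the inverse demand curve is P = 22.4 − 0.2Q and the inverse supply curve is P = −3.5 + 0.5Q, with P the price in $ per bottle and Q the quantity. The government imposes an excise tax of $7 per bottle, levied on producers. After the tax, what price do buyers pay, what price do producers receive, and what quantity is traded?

Buyers pay $17; producers receive $10; quantity = 27.

Rewrite in direct form: Qd = 112 − 5P and Qs = 2P + 7.
Before the tax: set 112 − 5P = 2P + 7 → P* = $15, Q* = 37.
With the tax collected from producers, supply shifts: Qs = 2(P − 7) + 7.
New equilibrium: buyers pay $17, producers receive $10, Q = 27. (Wedge: Pb − Ps = 7.)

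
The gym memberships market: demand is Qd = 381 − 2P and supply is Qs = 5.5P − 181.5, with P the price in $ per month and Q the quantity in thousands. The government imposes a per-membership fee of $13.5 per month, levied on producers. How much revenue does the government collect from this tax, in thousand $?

Tax revenue = $2851.2 thousand.

Before the tax: set 381 − 2P = 5.5P − 181.5 → P* = $75, Q* = 231.
With the tax collected from producers, supply shifts: Qs = 5.5(P − 13.5) − 181.5.
Solving gives Q = 211.2 with consumers paying $84.9 and producers receiving $71.4 (the $13.5 wedge).
Revenue = t · Q = 13.5 · 211.2 = $2851.2.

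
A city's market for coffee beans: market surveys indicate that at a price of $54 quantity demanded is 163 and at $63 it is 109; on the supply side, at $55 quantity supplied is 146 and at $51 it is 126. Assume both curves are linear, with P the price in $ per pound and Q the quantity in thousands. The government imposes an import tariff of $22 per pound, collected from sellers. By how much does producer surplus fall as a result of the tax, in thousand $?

Producer surplus falls by $1452 thousand.

Demand slope: (109 − 163)/(63 − 54) = -6, so Qd = 487 − 6P.
Supply slope: (126 − 146)/(51 − 55) = 5, so Qs = 5P − 129.
Without the tax, 487 − 6P = 5P − 129 gives 11P = 616, so P* = $56 and Q* = 151.
With the tax collected from sellers, supply shifts: Qs = 5(P − 22) − 129.
Solving gives Q = 91 with consumers paying $66 and sellers receiving $44 (the $22 wedge).
ΔPS is the trapezoid between Q = 91 and Q = 151 of height $12: ½ · (151 + 91) · 12 = $1452.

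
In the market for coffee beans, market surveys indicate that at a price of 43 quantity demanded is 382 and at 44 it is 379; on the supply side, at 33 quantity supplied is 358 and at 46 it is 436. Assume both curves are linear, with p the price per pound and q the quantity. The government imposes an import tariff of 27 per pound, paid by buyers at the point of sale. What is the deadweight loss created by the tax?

Deadweight loss = 729.

Demand slope: (379 − 382)/(44 − 43) = -3, so qd = 511 − 3p.
Supply slope: (436 − 358)/(46 − 33) = 6, so qs = 6p + 160.
Without the tax, 511 − 3p = 6p + 160 gives 9p = 351, so p* = 39 and q* = 394.
With the tax collected from buyers, demand (in seller-price terms) shifts: qd = 511 − 3(p + 27).
New equilibrium: buyers pay 57, sellers receive 30, q = 340. (Wedge: pb − ps = 27.)
Quantity falls by |ΔQ| = |394 − 340| = 54.
DWL = ½ · t · |ΔQ| = ½ · 27 · 54 = 729.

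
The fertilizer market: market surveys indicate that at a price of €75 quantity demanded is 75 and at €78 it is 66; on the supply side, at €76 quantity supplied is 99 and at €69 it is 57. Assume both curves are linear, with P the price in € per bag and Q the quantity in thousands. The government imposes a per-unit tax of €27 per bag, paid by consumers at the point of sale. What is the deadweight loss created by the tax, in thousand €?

Demand slope: (66 − 75)/(78 − 75) = -3, so Qd = 300 − 3P.
Supply slope: (57 − 99)/(69 − 76) = 6, so Qs = 6P − 357.
Before the tax: set 300 − 3P = 6P − 357 → P* = €73, Q* = 81.
With the tax collected from consumers, demand (in seller-price terms) shifts: Qd = 300 − 3(P + 27).
Solving gives Q = 27 with consumers paying €91 and sellers receiving €64 (the €27 wedge).
Quantity falls by |ΔQ| = |81 − 27| = 54.
DWL = ½ · t · |ΔQ| = ½ · 27 · 54 = €729.

Deadweight loss = €729 thousand.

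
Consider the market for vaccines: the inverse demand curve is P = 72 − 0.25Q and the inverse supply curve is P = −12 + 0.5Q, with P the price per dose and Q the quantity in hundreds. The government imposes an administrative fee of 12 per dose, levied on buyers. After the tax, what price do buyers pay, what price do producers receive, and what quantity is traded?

Buyers pay 48; producers receive 36; quantity = 96.

Inverting to Q(P) form: Qd = 288 − 4P; Qs = 2P + 24.
Before the tax: set 288 − 4P = 2P + 24 → P* = 44, Q* = 112.
With the tax collected from buyers, demand (in seller-price terms) shifts: Qd = 288 − 4(P + 12).
Solving gives Q = 96 with buyers paying 48 and producers receiving 36 (the 12 wedge).
The less price-elastic side of the market bears the larger share of a per-unit tax.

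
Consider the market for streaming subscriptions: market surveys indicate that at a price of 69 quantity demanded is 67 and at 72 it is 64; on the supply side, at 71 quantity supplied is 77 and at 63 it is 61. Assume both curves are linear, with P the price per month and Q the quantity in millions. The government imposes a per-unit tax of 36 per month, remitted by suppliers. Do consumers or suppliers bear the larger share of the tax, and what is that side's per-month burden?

Demand slope: (64 − 67)/(72 − 69) = -1, so Qd = 136 − P.
Supply slope: (61 − 77)/(63 − 71) = 2, so Qs = 2P − 65.
Before the tax: set 136 − P = 2P − 65 → P* = 67, Q* = 69.
With the tax collected from suppliers, supply shifts: Qs = 2(P − 36) − 65.
Solving gives Q = 45 with consumers paying 91 and suppliers receiving 55 (the 36 wedge).
Per-month burden: consumers 24, suppliers 12.
Consumers take the larger share because demand is less price-elastic here (demand slope 1 vs supply slope 2).

Consumers bear the larger share: 24 per month.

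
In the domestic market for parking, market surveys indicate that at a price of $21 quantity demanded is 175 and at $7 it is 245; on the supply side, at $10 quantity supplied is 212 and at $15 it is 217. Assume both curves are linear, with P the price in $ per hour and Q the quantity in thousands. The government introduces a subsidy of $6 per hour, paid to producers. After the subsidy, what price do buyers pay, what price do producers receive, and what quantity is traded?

Demand slope: (245 − 175)/(7 − 21) = -5, so Qd = 280 − 5P.
Supply slope: (217 − 212)/(15 − 10) = 1, so Qs = P + 202.
Before the subsidy: set 280 − 5P = P + 202 → P* = $13, Q* = 215.
With a per-unit subsidy paid to producers, each receives P + 6 per unit sold, so supply becomes Qs = (P + 6) + 202.
New equilibrium: buyers pay $12, producers receive $18, Q = 220. (Wedge: Pb − Ps = −6.)

Buyers pay $12; producers receive $18; quantity = 220.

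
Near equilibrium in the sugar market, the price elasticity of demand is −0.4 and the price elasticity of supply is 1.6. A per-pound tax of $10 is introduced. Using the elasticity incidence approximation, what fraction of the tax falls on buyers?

Buyers' share ≈ 0.8.

Incidence ratio: buyers' share ≈ εs / (εs + |εd|) = 1.6 / (1.6 + 0.4) = 0.8.
Supply is the more elastic side, so buyers bear the larger share.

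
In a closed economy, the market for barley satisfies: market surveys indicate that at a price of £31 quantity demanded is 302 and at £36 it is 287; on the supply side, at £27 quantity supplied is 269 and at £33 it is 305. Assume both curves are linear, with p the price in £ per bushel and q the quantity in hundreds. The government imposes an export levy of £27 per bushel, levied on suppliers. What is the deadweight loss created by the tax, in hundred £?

Deadweight loss = £729 hundred.

Demand slope: (287 − 302)/(36 − 31) = -3, so qd = 395 − 3p.
Supply slope: (305 − 269)/(33 − 27) = 6, so qs = 6p + 107.
Without the tax, 395 − 3p = 6p + 107 gives 9p = 288, so p* = £32 and q* = 299.
With the tax collected from suppliers, supply shifts: qs = 6(p − 27) + 107.
New equilibrium: buyers pay £50, suppliers receive £23, q = 245. (Wedge: pb − ps = 27.)
Quantity falls by |ΔQ| = |299 − 245| = 54.
DWL = ½ · t · |ΔQ| = ½ · 27 · 54 = £729.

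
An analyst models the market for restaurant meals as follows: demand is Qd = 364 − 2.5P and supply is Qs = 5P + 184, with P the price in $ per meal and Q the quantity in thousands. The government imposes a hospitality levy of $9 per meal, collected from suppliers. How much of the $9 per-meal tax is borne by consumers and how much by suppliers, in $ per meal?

Consumers bear $6 per meal; suppliers bear $3 per meal.

Without the tax, 364 − 2.5P = 5P + 184 gives 7.5P = 180, so P* = $24 and Q* = 304.
With the tax collected from suppliers, supply shifts: Qs = 5(P − 9) + 184.
Solving gives Q = 289 with consumers paying $30 and suppliers receiving $21 (the $9 wedge).
Burden on consumers: $6; on suppliers: $3. (They sum to $9.)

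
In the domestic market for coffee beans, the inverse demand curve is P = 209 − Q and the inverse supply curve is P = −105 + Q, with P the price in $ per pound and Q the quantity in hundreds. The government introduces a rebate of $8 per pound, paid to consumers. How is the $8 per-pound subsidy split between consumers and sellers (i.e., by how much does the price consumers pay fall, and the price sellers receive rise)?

Consumers gain $4 per pound; sellers gain $4 per pound.

Inverting to Q(P) form: Qd = 209 − P; Qs = P + 105.
Without the subsidy, 209 − P = P + 105 gives 2P = 104, so P* = $52 and Q* = 157.
With a per-unit subsidy paid to consumers, each effectively pays P − 8, so demand becomes Qd = 209 − (P − 8).
New equilibrium: consumers pay $48, sellers receive $56, Q = 161. (Wedge: Pb − Ps = −8.)
Gain to consumers: $4; to sellers: $4. (They sum to $8.)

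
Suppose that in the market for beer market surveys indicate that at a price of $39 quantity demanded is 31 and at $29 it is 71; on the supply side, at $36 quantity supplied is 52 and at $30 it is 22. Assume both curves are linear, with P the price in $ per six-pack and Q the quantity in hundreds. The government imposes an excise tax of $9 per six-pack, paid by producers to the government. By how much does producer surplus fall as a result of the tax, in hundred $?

Producer surplus falls by $148 hundred.

Demand slope: (71 − 31)/(29 − 39) = -4, so Qd = 187 − 4P.
Supply slope: (22 − 52)/(30 − 36) = 5, so Qs = 5P − 128.
Before the tax: set 187 − 4P = 5P − 128 → P* = $35, Q* = 47.
With the tax collected from producers, supply shifts: Qs = 5(P − 9) − 128.
Solving gives Q = 27 with consumers paying $40 and producers receiving $31 (the $9 wedge).
ΔPS is the trapezoid between Q = 27 and Q = 47 of height $4: ½ · (47 + 27) · 4 = $148.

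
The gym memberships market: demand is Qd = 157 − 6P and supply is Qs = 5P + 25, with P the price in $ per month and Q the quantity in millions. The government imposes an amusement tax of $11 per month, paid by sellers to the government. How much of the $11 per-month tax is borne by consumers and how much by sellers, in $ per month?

Without the tax, 157 − 6P = 5P + 25 gives 11P = 132, so P* = $12 and Q* = 85.
With the tax collected from sellers, supply shifts: Qs = 5(P − 11) + 25.
New equilibrium: consumers pay $17, sellers receive $6, Q = 55. (Wedge: Pb − Ps = 11.)
Burden on consumers: $5; on sellers: $6. (They sum to $11.)
The less price-elastic side of the market bears the larger share of a per-unit tax.

Consumers bear $5 per month; sellers bear $6 per month.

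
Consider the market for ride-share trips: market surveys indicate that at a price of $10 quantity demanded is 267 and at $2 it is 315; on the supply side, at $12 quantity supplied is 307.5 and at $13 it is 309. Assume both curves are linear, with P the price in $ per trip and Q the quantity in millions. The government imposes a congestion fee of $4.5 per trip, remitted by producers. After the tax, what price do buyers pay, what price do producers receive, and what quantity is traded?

Buyers pay $5.9; producers receive $1.4; quantity = 291.6.

Demand slope: (315 − 267)/(2 − 10) = -6, so Qd = 327 − 6P.
Supply slope: (309 − 307.5)/(13 − 12) = 1.5, so Qs = 1.5P + 289.5.
Before the tax: set 327 − 6P = 1.5P + 289.5 → P* = $5, Q* = 297.
With the tax collected from producers, supply shifts: Qs = 1.5(P − 4.5) + 289.5.
Solving gives Q = 291.6 with buyers paying $5.9 and producers receiving $1.4 (the $4.5 wedge).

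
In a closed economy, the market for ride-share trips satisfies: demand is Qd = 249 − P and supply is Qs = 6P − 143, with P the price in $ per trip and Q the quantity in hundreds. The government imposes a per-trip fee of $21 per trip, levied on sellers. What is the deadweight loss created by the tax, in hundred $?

Before the tax: set 249 − P = 6P − 143 → P* = $56, Q* = 193.
With the tax collected from sellers, supply shifts: Qs = 6(P − 21) − 143.
New equilibrium: consumers pay $74, sellers receive $53, Q = 175. (Wedge: Pb − Ps = 21.)
Quantity falls by |ΔQ| = |193 − 175| = 18.
DWL = ½ · t · |ΔQ| = ½ · 21 · 18 = $189.

Deadweight loss = $189 hundred.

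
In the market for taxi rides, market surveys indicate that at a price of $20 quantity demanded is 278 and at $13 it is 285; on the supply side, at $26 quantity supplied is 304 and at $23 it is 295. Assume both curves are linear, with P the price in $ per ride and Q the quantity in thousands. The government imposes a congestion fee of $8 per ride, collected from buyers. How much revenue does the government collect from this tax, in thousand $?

Tax revenue = $2192 thousand.

Demand slope: (285 − 278)/(13 − 20) = -1, so Qd = 298 − P.
Supply slope: (295 − 304)/(23 − 26) = 3, so Qs = 3P + 226.
Before the tax: set 298 − P = 3P + 226 → P* = $18, Q* = 280.
With the tax collected from buyers, demand (in seller-price terms) shifts: Qd = 298 − (P + 8).
New equilibrium: buyers pay $24, suppliers receive $16, Q = 274. (Wedge: Pb − Ps = 8.)
Revenue = t · Q = 8 · 274 = $2192.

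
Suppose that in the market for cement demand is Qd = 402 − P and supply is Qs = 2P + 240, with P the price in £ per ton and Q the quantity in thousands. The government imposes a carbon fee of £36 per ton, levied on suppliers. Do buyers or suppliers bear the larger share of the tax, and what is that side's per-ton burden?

Before the tax: set 402 − P = 2P + 240 → P* = £54, Q* = 348.
With the tax collected from suppliers, supply shifts: Qs = 2(P − 36) + 240.
New equilibrium: buyers pay £78, suppliers receive £42, Q = 324. (Wedge: Pb − Ps = 36.)
Per-ton burden: buyers £24, suppliers £12.
Buyers take the larger share because demand is less price-elastic here (demand slope 1 vs supply slope 2).

Buyers bear the larger share: £24 per ton.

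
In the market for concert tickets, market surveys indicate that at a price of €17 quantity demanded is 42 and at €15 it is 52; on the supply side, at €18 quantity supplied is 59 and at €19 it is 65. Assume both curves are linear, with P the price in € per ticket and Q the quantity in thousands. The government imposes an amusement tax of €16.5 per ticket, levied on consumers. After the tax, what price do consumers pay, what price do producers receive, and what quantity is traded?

Consumers pay €25; producers receive €8.5; quantity = 2.

Demand slope: (52 − 42)/(15 − 17) = -5, so Qd = 127 − 5P.
Supply slope: (65 − 59)/(19 − 18) = 6, so Qs = 6P − 49.
Before the tax: set 127 − 5P = 6P − 49 → P* = €16, Q* = 47.
With the tax collected from consumers, demand (in seller-price terms) shifts: Qd = 127 − 5(P + 16.5).
New equilibrium: consumers pay €25, producers receive €8.5, Q = 2. (Wedge: Pb − Ps = 16.5.)
The less price-elastic side of the market bears the larger share of a per-unit tax.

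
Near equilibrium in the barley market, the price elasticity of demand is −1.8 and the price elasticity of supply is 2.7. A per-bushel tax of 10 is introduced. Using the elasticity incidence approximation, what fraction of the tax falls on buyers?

Buyers' share ≈ 0.6.

Incidence ratio: buyers' share ≈ εs / (εs + |εd|) = 2.7 / (2.7 + 1.8) = 0.6.
Supply is the more elastic side, so buyers bear the larger share.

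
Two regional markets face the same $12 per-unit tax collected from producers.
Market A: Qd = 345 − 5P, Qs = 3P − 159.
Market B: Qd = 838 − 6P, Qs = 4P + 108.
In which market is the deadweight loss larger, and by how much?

Market A: pre-tax P* = $63, Q* = 30; post-tax Q = 7.5; deadweight loss = $135.
Market B: pre-tax P* = $73, Q* = 400; post-tax Q = 371.2; deadweight loss = $172.8.
Difference: $135 vs $172.8 → market B is larger by $37.8.

Market B, by $37.8.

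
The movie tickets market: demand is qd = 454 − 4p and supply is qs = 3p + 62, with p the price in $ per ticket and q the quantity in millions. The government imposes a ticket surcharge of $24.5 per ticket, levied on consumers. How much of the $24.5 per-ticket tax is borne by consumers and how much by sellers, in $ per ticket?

Without the tax, 454 − 4p = 3p + 62 gives 7p = 392, so p* = $56 and q* = 230.
With the tax collected from consumers, demand (in seller-price terms) shifts: qd = 454 − 4(p + 24.5).
New equilibrium: consumers pay $66.5, sellers receive $42, q = 188. (Wedge: pb − ps = 24.5.)
Burden on consumers: $10.5; on sellers: $14. (They sum to $24.5.)

Consumers bear $10.5 per ticket; sellers bear $14 per ticket.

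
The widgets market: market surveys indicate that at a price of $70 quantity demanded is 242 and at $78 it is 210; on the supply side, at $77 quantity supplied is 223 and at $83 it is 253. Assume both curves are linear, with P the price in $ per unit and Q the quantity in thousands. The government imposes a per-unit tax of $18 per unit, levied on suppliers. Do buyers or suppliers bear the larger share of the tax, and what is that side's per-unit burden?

Buyers bear the larger share: $10 per unit.

Demand slope: (210 − 242)/(78 − 70) = -4, so Qd = 522 − 4P.
Supply slope: (253 − 223)/(83 − 77) = 5, so Qs = 5P − 162.
Without the tax, 522 − 4P = 5P − 162 gives 9P = 684, so P* = $76 and Q* = 218.
With the tax collected from suppliers, supply shifts: Qs = 5(P − 18) − 162.
New equilibrium: buyers pay $86, suppliers receive $68, Q = 178. (Wedge: Pb − Ps = 18.)
Per-unit burden: buyers $10, suppliers $8.
Buyers take the larger share because demand is less price-elastic here (demand slope 4 vs supply slope 5).
The less price-elastic side of the market bears the larger share of a per-unit tax.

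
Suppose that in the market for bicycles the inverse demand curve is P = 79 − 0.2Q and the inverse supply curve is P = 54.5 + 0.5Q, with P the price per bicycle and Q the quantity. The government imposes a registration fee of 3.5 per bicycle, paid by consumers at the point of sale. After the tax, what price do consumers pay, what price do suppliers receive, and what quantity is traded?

Inverting to Q(P) form: Qd = 395 − 5P; Qs = 2P − 109.
Without the tax, 395 − 5P = 2P − 109 gives 7P = 504, so P* = 72 and Q* = 35.
With the tax collected from consumers, demand (in seller-price terms) shifts: Qd = 395 − 5(P + 3.5).
Solving gives Q = 30 with consumers paying 73 and suppliers receiving 69.5 (the 3.5 wedge).
The less price-elastic side of the market bears the larger share of a per-unit tax.

Consumers pay 73; suppliers receive 69.5; quantity = 30.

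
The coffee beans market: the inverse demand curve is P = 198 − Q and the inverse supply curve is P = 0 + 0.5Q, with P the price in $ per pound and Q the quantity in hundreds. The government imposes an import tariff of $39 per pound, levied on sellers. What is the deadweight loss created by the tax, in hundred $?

Rewrite in direct form: Qd = 198 − P and Qs = 2P.
Before the tax: set 198 − P = 2P → P* = $66, Q* = 132.
With the tax collected from sellers, supply shifts: Qs = 2(P − 39).
New equilibrium: consumers pay $92, sellers receive $53, Q = 106. (Wedge: Pb − Ps = 39.)
Quantity falls by |ΔQ| = |132 − 106| = 26.
DWL = ½ · t · |ΔQ| = ½ · 39 · 26 = $507.

Deadweight loss = $507 hundred.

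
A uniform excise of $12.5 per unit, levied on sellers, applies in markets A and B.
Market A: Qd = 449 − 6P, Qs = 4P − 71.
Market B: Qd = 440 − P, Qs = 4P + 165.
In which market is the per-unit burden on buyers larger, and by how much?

Market A: pre-tax P* = $52, Q* = 137; post-tax Q = 107; per-unit burden on buyers = $5.
Market B: pre-tax P* = $55, Q* = 385; post-tax Q = 375; per-unit burden on buyers = $10.
Difference: $5 vs $10 → market B is larger by $5.

Market B, by $5.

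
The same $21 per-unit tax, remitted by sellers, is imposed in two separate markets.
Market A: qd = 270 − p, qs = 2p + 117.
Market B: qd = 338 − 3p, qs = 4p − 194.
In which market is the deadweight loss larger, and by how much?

Market B, by $231.

Market A: pre-tax p* = $51, q* = 219; post-tax q = 205; deadweight loss = $147.
Market B: pre-tax p* = $76, q* = 110; post-tax q = 74; deadweight loss = $378.
Difference: $147 vs $378 → market B is larger by $231.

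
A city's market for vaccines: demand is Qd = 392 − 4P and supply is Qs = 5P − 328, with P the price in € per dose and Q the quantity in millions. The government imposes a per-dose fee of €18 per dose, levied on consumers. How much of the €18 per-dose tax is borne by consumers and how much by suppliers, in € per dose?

Without the tax, 392 − 4P = 5P − 328 gives 9P = 720, so P* = €80 and Q* = 72.
With the tax collected from consumers, demand (in seller-price terms) shifts: Qd = 392 − 4(P + 18).
Solving gives Q = 32 with consumers paying €90 and suppliers receiving €72 (the €18 wedge).
Burden on consumers: €10; on suppliers: €8. (They sum to €18.)
The less price-elastic side of the market bears the larger share of a per-unit tax.

Consumers bear €10 per dose; suppliers bear €8 per dose.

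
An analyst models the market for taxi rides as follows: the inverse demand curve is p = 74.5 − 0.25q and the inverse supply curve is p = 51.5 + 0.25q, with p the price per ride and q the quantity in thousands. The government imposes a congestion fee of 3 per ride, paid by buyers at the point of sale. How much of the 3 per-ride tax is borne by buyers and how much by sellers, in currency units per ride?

Rewrite in direct form: qd = 298 − 4p and qs = 4p − 206.
Without the tax, 298 − 4p = 4p − 206 gives 8p = 504, so p* = 63 and q* = 46.
With the tax collected from buyers, demand (in seller-price terms) shifts: qd = 298 − 4(p + 3).
Solving gives q = 40 with buyers paying 64.5 and sellers receiving 61.5 (the 3 wedge).
Burden on buyers: 1.5; on sellers: 1.5. (They sum to 3.)
The less price-elastic side of the market bears the larger share of a per-unit tax.

Buyers bear 1.5 per ride; sellers bear 1.5 per ride.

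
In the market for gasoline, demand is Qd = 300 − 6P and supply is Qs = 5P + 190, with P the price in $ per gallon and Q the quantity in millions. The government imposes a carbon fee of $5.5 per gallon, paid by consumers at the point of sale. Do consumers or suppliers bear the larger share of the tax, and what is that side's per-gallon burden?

Before the tax: set 300 − 6P = 5P + 190 → P* = $10, Q* = 240.
With the tax collected from consumers, demand (in seller-price terms) shifts: Qd = 300 − 6(P + 5.5).
New equilibrium: consumers pay $12.5, suppliers receive $7, Q = 225. (Wedge: Pb − Ps = 5.5.)
Per-gallon burden: consumers $2.5, suppliers $3.
Suppliers take the larger share because supply is less price-elastic here (demand slope 6 vs supply slope 5).
The less price-elastic side of the market bears the larger share of a per-unit tax.

Suppliers bear the larger share: $3 per gallon.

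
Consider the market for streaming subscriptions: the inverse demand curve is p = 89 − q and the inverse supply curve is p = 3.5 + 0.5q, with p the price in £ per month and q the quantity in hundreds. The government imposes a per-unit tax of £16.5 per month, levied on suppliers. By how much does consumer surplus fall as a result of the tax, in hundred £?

Inverting to q(p) form: qd = 89 − p; qs = 2p − 7.
Without the tax, 89 − p = 2p − 7 gives 3p = 96, so p* = £32 and q* = 57.
With the tax collected from suppliers, supply shifts: qs = 2(p − 16.5) − 7.
Solving gives q = 46 with consumers paying £43 and suppliers receiving £26.5 (the £16.5 wedge).
ΔCS is the trapezoid between Q = 46 and Q = 57 of height £11: ½ · (57 + 46) · 11 = £566.5.

Consumer surplus falls by £566.5 hundred.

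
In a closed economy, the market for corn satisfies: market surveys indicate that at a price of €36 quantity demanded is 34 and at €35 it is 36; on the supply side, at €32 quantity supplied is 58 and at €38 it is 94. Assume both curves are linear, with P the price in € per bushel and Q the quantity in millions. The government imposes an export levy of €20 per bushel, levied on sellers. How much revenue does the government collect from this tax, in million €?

Tax revenue = €320 million.

Demand slope: (36 − 34)/(35 − 36) = -2, so Qd = 106 − 2P.
Supply slope: (94 − 58)/(38 − 32) = 6, so Qs = 6P − 134.
Before the tax: set 106 − 2P = 6P − 134 → P* = €30, Q* = 46.
With the tax collected from sellers, supply shifts: Qs = 6(P − 20) − 134.
Solving gives Q = 16 with consumers paying €45 and sellers receiving €25 (the €20 wedge).
Revenue = t · Q = 20 · 16 = €320.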